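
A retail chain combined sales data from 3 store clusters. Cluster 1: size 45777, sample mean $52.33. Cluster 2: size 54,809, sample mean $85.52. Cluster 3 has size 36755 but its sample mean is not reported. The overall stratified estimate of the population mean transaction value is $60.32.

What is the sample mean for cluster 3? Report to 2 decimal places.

32.69

Σ Nₕx̄ₕ = N·μ, so 36755·x̄_3 = 137341·60.32 − (45777·52.33 + 54809·85.52).
= 8284409.12 − 7082776.09 = 1201633.03.
x̄_3 = 1201633.03 / 36755 = 32.6930... → 32.69.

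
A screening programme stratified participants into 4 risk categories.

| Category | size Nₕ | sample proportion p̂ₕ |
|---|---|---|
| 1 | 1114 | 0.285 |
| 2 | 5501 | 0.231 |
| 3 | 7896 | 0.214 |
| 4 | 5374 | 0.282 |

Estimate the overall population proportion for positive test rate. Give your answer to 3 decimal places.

Wₕ = Nₕ/N with N = 19885: 0.0560, 0.2766, 0.3971, 0.2703.
p̂_st = 0.0560·0.285 + 0.2766·0.231 + 0.3971·0.214 + 0.2703·0.282 ≈ 0.24106... → 0.241.

0.241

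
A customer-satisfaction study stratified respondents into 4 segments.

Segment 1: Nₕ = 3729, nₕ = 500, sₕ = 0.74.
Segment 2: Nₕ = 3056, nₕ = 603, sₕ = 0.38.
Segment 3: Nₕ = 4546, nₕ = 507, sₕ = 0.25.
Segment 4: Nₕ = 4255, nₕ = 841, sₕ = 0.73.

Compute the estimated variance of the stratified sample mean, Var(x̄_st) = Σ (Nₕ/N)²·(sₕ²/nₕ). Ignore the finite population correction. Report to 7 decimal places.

N = 15586; Wₕ = Nₕ/N.
segment 1: (3729/15586)²·0.74²/500 = 0.0000626915
segment 2: (3056/15586)²·0.38²/603 = 0.0000092063
segment 3: (4546/15586)²·0.25²/507 = 0.0000104872
segment 4: (4255/15586)²·0.73²/841 = 0.0000472258
Sum = 0.0001296109 → 0.0001296.

0.0001296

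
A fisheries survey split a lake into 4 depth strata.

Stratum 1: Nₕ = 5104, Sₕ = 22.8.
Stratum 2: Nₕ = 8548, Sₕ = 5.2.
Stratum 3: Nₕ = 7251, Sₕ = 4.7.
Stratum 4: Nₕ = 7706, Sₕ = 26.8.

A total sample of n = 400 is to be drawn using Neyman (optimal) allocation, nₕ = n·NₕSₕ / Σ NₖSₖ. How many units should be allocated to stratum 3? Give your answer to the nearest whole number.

Σ NₕSₕ = 5104·22.8 + 8548·5.2 + 7251·4.7 + 7706·26.8 = 401421.3.
Share for 3: 34079.7/401421.3 = 0.08490.
n_3 = 400 × 0.08490 = 33.959... → 34.

34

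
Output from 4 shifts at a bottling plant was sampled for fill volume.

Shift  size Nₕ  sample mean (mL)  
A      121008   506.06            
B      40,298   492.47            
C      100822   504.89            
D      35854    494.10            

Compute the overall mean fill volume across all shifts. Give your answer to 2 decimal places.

N = 297982; weights Wₕ = Nₕ/N = (0.4061, 0.1352, 0.3383, 0.1203).
x̄_st = Σ Wₕ·x̄ₕ = 0.4061·506.06 + 0.1352·492.47 + 0.3383·504.89 + 0.1203·494.10 ≈ 502.3872...
→ 502.39.

502.39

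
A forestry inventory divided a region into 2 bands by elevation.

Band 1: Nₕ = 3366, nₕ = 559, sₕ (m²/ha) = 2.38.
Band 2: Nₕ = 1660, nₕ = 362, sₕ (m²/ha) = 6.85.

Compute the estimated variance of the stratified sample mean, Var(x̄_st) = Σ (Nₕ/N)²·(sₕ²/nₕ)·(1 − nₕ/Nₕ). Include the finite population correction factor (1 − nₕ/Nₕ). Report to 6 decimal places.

N = 5026; Wₕ = Nₕ/N.
band 1: (3366/5026)²·2.38²/559·(1 − 559/3366) = 0.003790126
band 2: (1660/5026)²·6.85²/362·(1 − 362/1660) = 0.011056315
Sum = 0.014846441 → 0.014846.

0.014846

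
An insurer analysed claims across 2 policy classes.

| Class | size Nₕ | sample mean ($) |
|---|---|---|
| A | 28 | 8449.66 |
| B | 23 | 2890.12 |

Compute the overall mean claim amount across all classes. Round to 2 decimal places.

N = 51; weights Wₕ = Nₕ/N = (0.5490, 0.4510).
x̄_st = Σ Wₕ·x̄ₕ = 0.5490·8449.66 + 0.4510·2890.12 ≈ 5942.4165...
→ 5942.42.

5942.42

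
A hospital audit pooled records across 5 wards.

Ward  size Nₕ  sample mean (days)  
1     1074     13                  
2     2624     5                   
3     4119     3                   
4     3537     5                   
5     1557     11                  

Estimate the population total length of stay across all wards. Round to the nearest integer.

Population total = Σ Nₕ·x̄ₕ (each stratum's size times its mean).
1074·13 + 2624·5 + 4119·3 + 3537·5 + 1557·11 = 13962 + 13120 + 12357 + 17685 + 17127 = 74251.

74251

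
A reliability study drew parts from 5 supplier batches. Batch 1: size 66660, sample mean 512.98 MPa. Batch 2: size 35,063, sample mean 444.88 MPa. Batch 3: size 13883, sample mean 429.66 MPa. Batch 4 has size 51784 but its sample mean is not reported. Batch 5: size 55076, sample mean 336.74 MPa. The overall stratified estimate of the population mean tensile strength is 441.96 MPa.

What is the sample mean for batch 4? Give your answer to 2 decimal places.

463.77

N = 66660 + 35063 + 13883 + 51784 + 55076 = 222466.
Overall total = μ·N = 441.96·222466 = 98321073.36.
Subtract the known strata: 66660·512.98 + 35063·444.88 + 13883·429.66 + 55076·336.74 = 74305336.26.
Remaining total for batch 4: 98321073.36 − 74305336.26 = 24015737.1.
Divide by its size: 24015737.1 / 51784 = 463.7675... → 463.77.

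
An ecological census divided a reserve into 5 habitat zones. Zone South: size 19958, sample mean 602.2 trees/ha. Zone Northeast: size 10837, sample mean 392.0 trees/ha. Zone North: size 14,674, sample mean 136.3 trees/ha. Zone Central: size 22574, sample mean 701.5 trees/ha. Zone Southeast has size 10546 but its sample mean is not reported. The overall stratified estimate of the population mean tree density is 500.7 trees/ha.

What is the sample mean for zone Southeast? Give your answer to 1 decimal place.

497.5

N = 19958 + 10837 + 14674 + 22574 + 10546 = 78589.
Overall total = μ·N = 500.7·78589 = 39349512.3.
Subtract the known strata: 19958·602.2 + 10837·392.0 + 14674·136.3 + 22574·701.5 = 34102538.8.
Remaining total for zone Southeast: 39349512.3 − 34102538.8 = 5246973.5.
Divide by its size: 5246973.5 / 10546 = 497.532... → 497.5.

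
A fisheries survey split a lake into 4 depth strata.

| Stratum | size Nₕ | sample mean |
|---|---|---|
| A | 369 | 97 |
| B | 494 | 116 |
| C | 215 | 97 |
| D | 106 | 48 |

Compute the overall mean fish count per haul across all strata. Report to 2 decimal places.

N = 1184; weights Wₕ = Nₕ/N = (0.3117, 0.4172, 0.1816, 0.0895).
x̄_st = Σ Wₕ·x̄ₕ = 0.3117·97 + 0.4172·116 + 0.1816·97 + 0.0895·48 ≈ 100.5405...
→ 100.54.

100.54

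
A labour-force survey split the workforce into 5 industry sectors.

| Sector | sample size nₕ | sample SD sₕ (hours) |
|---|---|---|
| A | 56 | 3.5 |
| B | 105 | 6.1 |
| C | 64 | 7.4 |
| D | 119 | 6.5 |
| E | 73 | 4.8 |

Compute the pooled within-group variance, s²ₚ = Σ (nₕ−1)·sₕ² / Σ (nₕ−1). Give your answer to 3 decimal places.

A: (56−1)·3.5² = 55·12.25 = 673.75
B: (105−1)·6.1² = 104·37.21 = 3869.84
C: (64−1)·7.4² = 63·54.76 = 3449.88
D: (119−1)·6.5² = 118·42.25 = 4985.5
E: (73−1)·4.8² = 72·23.04 = 1658.88
Numerator = 14637.85; denominator = Σ(nₕ−1) = 412.
s²ₚ = 14637.85/412 = 35.52876... → 35.529.

35.529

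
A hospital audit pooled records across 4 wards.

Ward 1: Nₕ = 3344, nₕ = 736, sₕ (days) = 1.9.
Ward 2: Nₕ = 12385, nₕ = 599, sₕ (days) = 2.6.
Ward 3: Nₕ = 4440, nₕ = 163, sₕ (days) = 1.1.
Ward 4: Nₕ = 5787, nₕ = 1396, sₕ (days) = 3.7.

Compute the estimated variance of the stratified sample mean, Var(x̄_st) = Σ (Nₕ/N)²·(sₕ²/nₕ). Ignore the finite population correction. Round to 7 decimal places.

N = 25956. Term for each stratum: Wₕ²sₕ²/nₕ.
Var(x̄_st) = 0.0000814116 + 0.0025694275 + 0.0002172142 + 0.0004874718 = 0.0033555250 → 0.0033555.

0.0033555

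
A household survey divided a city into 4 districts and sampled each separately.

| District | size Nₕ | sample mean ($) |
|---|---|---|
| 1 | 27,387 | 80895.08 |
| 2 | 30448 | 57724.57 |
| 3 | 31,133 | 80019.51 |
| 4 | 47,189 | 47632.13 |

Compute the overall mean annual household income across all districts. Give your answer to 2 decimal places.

63985.19

N = 136157; weights Wₕ = Nₕ/N = (0.2011, 0.2236, 0.2287, 0.3466).
x̄_st = Σ Wₕ·x̄ₕ = 0.2011·80895.08 + 0.2236·57724.57 + 0.2287·80019.51 + 0.3466·47632.13 ≈ 63985.1881...
→ 63985.19.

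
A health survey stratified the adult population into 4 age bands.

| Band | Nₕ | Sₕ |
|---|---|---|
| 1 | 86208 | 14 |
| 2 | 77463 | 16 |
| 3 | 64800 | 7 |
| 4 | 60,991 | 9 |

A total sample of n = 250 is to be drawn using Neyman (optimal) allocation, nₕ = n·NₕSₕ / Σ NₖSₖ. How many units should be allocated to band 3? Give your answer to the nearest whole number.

1: NₕSₕ = 86208·14 = 1206912
2: NₕSₕ = 77463·16 = 1239408
3: NₕSₕ = 64800·7 = 453600
4: NₕSₕ = 60991·9 = 548919
Σ NₕSₕ = 3448839.
n_3 = 250·453600/3448839 = 32.881... → 33.

33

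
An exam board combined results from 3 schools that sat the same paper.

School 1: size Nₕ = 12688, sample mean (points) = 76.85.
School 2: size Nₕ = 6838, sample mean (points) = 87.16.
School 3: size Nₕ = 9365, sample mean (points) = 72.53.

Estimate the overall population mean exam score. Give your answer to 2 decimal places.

77.89

x̄_st = (Σ Nₕx̄ₕ) / (Σ Nₕ) = (12688·76.85 + 6838·87.16 + 9365·72.53) / 28891
= 2250316.33 / 28891 = 77.8899... → 77.89.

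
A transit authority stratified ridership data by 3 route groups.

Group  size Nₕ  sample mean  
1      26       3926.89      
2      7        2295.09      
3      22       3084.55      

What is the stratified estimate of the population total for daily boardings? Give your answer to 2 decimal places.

1: 26·3926.89 = 102099.14
2: 7·2295.09 = 16065.63
3: 22·3084.55 = 67860.1
τ̂ = Σ Nₕx̄ₕ = 186024.87.

186024.87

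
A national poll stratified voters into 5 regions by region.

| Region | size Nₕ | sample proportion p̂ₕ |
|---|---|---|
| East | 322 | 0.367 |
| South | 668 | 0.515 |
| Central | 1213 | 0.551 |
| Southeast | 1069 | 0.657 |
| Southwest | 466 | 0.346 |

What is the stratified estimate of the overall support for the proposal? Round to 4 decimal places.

N = 322 + 668 + 1213 + 1069 + 466 = 3738.
Overall proportion = Σ (Nₕ/N)·p̂ₕ.
Σ Nₕp̂ₕ = 118.174 + 344.02 + 668.363 + 702.333 + 161.236 = 1994.126.
1994.126 / 3738 = 0.533474... → 0.5335.

0.5335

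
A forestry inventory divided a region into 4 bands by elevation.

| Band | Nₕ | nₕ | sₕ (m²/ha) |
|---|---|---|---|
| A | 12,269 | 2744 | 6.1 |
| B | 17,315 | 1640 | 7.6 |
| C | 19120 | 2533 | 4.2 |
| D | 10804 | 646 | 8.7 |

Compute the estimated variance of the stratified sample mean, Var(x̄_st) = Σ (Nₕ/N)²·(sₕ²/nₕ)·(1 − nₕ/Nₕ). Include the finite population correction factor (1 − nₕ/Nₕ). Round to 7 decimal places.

N = 59508; Wₕ = Nₕ/N.
band A: (12269/59508)²·6.1²/2744·(1 − 2744/12269) = 0.0004475061
band B: (17315/59508)²·7.6²/1640·(1 − 1640/17315) = 0.0026993716
band C: (19120/59508)²·4.2²/2533·(1 − 2533/19120) = 0.0006236895
band D: (10804/59508)²·8.7²/646·(1 − 646/10804) = 0.0036311824
Sum = 0.0074017496 → 0.0074017.

0.0074017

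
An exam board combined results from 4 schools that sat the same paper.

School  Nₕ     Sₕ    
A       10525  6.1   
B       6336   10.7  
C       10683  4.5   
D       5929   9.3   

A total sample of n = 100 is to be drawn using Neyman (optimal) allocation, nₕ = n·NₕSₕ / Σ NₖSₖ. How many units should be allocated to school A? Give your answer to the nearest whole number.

27

Σ NₕSₕ = 10525·6.1 + 6336·10.7 + 10683·4.5 + 5929·9.3 = 235210.9.
Share for A: 64202.5/235210.9 = 0.27296.
n_A = 100 × 0.27296 = 27.296... → 27.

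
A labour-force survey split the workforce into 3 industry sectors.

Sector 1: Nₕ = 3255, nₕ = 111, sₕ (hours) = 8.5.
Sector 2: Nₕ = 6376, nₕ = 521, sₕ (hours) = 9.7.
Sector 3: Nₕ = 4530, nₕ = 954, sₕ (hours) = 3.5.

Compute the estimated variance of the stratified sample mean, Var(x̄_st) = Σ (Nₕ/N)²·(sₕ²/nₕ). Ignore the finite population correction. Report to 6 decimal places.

N = 14161. Term for each stratum: Wₕ²sₕ²/nₕ.
Var(x̄_st) = 0.034389750 + 0.036611247 + 0.001314003 = 0.072314999 → 0.072315.

0.072315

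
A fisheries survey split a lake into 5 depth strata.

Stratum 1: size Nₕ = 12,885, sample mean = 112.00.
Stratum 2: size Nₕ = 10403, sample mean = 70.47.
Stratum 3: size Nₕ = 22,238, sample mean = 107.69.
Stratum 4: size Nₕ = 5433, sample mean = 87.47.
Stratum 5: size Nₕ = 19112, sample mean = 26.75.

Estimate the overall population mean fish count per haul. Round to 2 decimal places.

79.31

N = 70071; weights Wₕ = Nₕ/N = (0.1839, 0.1485, 0.3174, 0.0775, 0.2728).
x̄_st = Σ Wₕ·x̄ₕ = 0.1839·112.00 + 0.1485·70.47 + 0.3174·107.69 + 0.0775·87.47 + 0.2728·26.75 ≈ 79.3124...
→ 79.31.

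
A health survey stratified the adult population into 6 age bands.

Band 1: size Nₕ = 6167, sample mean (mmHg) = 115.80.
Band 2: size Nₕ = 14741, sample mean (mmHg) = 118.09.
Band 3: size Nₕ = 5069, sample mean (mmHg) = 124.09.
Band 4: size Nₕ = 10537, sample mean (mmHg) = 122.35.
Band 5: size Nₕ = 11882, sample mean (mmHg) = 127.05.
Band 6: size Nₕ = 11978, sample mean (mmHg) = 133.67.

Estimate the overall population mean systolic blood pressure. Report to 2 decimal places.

123.96

N = 6167 + 14741 + 5069 + 10537 + 11882 + 11978 = 60374.
Weight each subgroup mean by Nₕ/N and sum.
Σ Nₕx̄ₕ = 6167·115.80 + 14741·118.09 + 5069·124.09 + 10537·122.35 + 11882·127.05 + 11978·133.67 = 714138.6 + 1740764.69 + 629012.21 + 1289201.95 + 1509608.1 + 1601099.26 = 7483824.81.
Divide by N: 7483824.81 / 60374 = 123.9577... → 123.96.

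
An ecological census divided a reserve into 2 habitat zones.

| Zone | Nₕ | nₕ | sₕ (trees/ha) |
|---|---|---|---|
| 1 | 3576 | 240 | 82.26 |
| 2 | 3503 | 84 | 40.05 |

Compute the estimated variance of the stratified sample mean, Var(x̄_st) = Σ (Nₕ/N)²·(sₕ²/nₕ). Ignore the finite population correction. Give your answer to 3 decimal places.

N = 7079; Wₕ = Nₕ/N.
zone 1: (3576/7079)²·82.26²/240 = 7.194777
zone 2: (3503/7079)²·40.05²/84 = 4.675868
Sum = 11.870645 → 11.871.

11.871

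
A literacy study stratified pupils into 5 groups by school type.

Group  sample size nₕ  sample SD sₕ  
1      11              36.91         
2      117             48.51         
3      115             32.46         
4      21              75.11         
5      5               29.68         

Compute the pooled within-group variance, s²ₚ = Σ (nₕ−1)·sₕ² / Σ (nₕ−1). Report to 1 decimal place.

1981.3

1: (11−1)·36.91² = 10·1362.3481 = 13623.481
2: (117−1)·48.51² = 116·2353.2201 = 272973.5316
3: (115−1)·32.46² = 114·1053.6516 = 120116.2824
4: (21−1)·75.11² = 20·5641.5121 = 112830.242
5: (5−1)·29.68² = 4·880.9024 = 3523.6096
Numerator = 523067.1466; denominator = Σ(nₕ−1) = 264.
s²ₚ = 523067.1466/264 = 1981.315... → 1981.3.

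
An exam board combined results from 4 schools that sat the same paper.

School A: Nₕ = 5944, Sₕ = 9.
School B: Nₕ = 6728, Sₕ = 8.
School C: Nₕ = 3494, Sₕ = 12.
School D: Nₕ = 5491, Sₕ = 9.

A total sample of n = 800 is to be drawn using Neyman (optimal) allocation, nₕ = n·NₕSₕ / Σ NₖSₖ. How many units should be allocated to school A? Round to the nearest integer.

215

A: NₕSₕ = 5944·9 = 53496
B: NₕSₕ = 6728·8 = 53824
C: NₕSₕ = 3494·12 = 41928
D: NₕSₕ = 5491·9 = 49419
Σ NₕSₕ = 198667.
n_A = 800·53496/198667 = 215.420... → 215.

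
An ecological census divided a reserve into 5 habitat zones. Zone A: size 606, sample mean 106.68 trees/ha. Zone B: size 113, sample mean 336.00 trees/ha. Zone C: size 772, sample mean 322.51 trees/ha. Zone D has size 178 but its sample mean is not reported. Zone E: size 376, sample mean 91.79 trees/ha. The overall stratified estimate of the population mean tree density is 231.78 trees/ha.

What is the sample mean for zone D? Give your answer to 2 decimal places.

493.73

Σ Nₕx̄ₕ = N·μ, so 178·x̄_D = 2045·231.78 − (606·106.68 + 113·336.00 + 772·322.51 + 376·91.79).
= 473990.1 − 386106.84 = 87883.26.
x̄_D = 87883.26 / 178 = 493.7262... → 493.73.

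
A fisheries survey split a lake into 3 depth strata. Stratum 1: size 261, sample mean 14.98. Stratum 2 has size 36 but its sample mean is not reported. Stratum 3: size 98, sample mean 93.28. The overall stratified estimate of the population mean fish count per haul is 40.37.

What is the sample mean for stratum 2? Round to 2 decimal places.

Σ Nₕx̄ₕ = N·μ, so 36·x̄_2 = 395·40.37 − (261·14.98 + 98·93.28).
= 15946.15 − 13051.22 = 2894.93.
x̄_2 = 2894.93 / 36 = 80.4147... → 80.41.

80.41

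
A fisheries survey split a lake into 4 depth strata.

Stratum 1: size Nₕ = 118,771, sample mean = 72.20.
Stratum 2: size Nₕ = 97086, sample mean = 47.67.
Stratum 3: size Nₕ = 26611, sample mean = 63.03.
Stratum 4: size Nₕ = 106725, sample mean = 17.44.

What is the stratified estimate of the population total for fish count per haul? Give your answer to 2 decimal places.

Estimate total by summing Nₕ·x̄ₕ over strata.
118771·72.20 + 97086·47.67 + 26611·63.03 + 106725·17.44 = 8575266.2 + 4628089.62 + 1677291.33 + 1861284 = 16741931.15.

16741931.15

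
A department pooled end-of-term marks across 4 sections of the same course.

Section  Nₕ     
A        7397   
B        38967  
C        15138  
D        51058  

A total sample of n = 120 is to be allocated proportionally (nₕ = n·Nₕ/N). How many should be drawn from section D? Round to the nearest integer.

54

Share of section D = 51058/112560 = 0.45361.
Allocate 120 × 0.45361 = 54.433... → 54.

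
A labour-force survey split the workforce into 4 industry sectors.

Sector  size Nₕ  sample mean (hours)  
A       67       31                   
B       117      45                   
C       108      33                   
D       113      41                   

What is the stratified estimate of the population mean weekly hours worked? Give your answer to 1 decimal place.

x̄_st = (Σ Nₕx̄ₕ) / (Σ Nₕ) = (67·31 + 117·45 + 108·33 + 113·41) / 405
= 15539 / 405 = 38.368... → 38.4.

38.4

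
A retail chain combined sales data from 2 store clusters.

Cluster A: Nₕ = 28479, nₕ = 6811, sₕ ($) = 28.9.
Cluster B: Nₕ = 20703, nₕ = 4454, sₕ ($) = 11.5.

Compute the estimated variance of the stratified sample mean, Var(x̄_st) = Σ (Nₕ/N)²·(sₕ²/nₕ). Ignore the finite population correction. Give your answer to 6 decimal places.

N = 49182; Wₕ = Nₕ/N.
cluster A: (28479/49182)²·28.9²/6811 = 0.041117046
cluster B: (20703/49182)²·11.5²/4454 = 0.005261380
Sum = 0.046378426 → 0.046378.

0.046378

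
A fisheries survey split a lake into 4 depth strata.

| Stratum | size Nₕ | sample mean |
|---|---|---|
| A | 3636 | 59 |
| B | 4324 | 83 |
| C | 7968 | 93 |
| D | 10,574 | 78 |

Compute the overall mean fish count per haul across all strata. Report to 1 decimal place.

N = 26502; weights Wₕ = Nₕ/N = (0.1372, 0.1632, 0.3007, 0.3990).
x̄_st = Σ Wₕ·x̄ₕ = 0.1372·59 + 0.1632·83 + 0.3007·93 + 0.3990·78 ≈ 80.719...
→ 80.7.

80.7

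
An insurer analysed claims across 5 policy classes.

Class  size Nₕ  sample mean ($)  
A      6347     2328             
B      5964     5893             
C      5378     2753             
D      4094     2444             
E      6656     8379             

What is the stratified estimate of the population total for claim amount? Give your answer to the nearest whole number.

A: 6347·2328 = 14775816
B: 5964·5893 = 35145852
C: 5378·2753 = 14805634
D: 4094·2444 = 10005736
E: 6656·8379 = 55770624
τ̂ = Σ Nₕx̄ₕ = 130503662.

130503662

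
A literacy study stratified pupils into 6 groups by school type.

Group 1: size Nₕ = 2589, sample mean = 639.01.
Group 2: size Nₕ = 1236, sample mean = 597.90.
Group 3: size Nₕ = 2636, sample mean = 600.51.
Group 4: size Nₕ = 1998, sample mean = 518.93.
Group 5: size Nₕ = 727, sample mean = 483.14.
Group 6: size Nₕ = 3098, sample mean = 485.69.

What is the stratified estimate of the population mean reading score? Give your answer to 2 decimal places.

N = 12284; weights Wₕ = Nₕ/N = (0.2108, 0.1006, 0.2146, 0.1627, 0.0592, 0.2522).
x̄_st = Σ Wₕ·x̄ₕ = 0.2108·639.01 + 0.1006·597.90 + 0.2146·600.51 + 0.1627·518.93 + 0.0592·483.14 + 0.2522·485.69 ≈ 559.1890...
→ 559.19.

559.19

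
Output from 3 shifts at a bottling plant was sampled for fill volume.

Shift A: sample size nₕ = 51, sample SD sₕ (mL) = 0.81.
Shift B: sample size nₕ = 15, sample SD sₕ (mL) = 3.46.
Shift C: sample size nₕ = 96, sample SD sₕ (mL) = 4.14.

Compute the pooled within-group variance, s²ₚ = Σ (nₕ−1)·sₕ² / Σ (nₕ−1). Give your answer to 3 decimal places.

Degrees of freedom: 50 + 14 + 95 = 159.
Σ(nₕ−1)sₕ² = 50·0.6561 + 14·11.9716 + 95·17.1396 = 1828.6694.
s²ₚ = 1828.6694 / 159 = 11.50107... → 11.501.

11.501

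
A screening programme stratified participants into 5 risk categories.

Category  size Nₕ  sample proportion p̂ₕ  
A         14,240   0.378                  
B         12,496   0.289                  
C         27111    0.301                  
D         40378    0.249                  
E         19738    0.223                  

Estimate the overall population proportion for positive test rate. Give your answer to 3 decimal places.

Wₕ = Nₕ/N with N = 113963: 0.1250, 0.1096, 0.2379, 0.3543, 0.1732.
p̂_st = 0.1250·0.378 + 0.1096·0.289 + 0.2379·0.301 + 0.3543·0.249 + 0.1732·0.223 ≈ 0.27737... → 0.277.

0.277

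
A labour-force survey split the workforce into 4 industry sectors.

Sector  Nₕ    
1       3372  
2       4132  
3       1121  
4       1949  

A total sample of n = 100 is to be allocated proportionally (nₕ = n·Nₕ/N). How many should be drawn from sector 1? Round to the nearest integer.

N = 3372 + 4132 + 1121 + 1949 = 10574.
n_1 = 100·3372/10574 = 31.890... → 32.

32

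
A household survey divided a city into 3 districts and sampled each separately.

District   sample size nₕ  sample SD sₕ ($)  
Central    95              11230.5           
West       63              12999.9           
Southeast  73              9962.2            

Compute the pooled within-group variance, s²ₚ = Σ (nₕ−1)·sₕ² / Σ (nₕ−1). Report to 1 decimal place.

Central: (95−1)·11230.5² = 94·126124130.25 = 11855668243.5
West: (63−1)·12999.9² = 62·168997400.01 = 10477838800.62
Southeast: (73−1)·9962.2² = 72·99245428.84 = 7145670876.48
Numerator = 29479177920.6; denominator = Σ(nₕ−1) = 228.
s²ₚ = 29479177920.6/228 = 129294640.003... → 129294640.0.

129294640.0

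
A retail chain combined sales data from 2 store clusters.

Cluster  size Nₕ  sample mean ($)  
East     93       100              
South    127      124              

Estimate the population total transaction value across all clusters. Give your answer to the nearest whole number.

25048

Population total = Σ Nₕ·x̄ₕ (each stratum's size times its mean).
93·100 + 127·124 = 9300 + 15748 = 25048.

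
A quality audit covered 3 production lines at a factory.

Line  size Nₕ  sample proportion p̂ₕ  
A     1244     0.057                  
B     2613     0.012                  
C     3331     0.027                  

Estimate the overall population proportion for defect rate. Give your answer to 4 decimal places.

0.0267

N = 1244 + 2613 + 3331 = 7188.
Overall proportion = Σ (Nₕ/N)·p̂ₕ.
Σ Nₕp̂ₕ = 70.908 + 31.356 + 89.937 = 192.201.
192.201 / 7188 = 0.026739... → 0.0267.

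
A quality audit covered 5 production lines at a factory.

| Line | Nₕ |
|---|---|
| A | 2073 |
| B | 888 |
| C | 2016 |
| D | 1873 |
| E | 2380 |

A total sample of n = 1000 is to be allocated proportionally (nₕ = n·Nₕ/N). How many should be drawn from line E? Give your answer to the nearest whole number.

N = 2073 + 888 + 2016 + 1873 + 2380 = 9230.
n_E = 1000·2380/9230 = 257.855... → 258.

258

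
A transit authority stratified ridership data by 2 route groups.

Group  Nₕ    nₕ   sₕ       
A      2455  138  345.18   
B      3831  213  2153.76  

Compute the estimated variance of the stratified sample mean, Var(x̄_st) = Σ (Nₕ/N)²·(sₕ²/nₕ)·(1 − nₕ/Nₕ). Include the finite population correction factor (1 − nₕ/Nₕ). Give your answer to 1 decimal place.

7763.5

N = 6286. Term for each stratum: Wₕ²sₕ²/nₕ·(1−nₕ/Nₕ).
Var(x̄_st) = 124.2914 + 7639.1840 = 7763.4754 → 7763.5.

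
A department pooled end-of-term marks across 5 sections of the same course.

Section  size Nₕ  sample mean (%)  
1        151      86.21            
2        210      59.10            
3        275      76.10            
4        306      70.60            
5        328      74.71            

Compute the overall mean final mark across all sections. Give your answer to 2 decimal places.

72.81

N = 1270; weights Wₕ = Nₕ/N = (0.1189, 0.1654, 0.2165, 0.2409, 0.2583).
x̄_st = Σ Wₕ·x̄ₕ = 0.1189·86.21 + 0.1654·59.10 + 0.2165·76.10 + 0.2409·70.60 + 0.2583·74.71 ≈ 72.8068...
→ 72.81.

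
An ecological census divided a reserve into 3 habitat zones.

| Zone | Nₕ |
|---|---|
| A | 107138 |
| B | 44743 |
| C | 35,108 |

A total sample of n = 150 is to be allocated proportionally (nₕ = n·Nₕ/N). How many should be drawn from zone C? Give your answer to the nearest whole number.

N = 107138 + 44743 + 35108 = 186989.
n_C = 150·35108/186989 = 28.163... → 28.

28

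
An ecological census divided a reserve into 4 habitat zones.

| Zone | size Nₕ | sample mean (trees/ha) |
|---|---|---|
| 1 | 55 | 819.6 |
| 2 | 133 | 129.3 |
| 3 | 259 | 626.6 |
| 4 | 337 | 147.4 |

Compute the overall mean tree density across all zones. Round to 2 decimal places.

x̄_st = (Σ Nₕx̄ₕ) / (Σ Nₕ) = (55·819.6 + 133·129.3 + 259·626.6 + 337·147.4) / 784
= 274238.1 / 784 = 349.7935... → 349.79.

349.79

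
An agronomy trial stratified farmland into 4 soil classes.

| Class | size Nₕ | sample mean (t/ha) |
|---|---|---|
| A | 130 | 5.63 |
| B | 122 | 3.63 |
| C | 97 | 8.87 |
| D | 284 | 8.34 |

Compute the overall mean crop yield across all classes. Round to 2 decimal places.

6.96

N = 633; weights Wₕ = Nₕ/N = (0.2054, 0.1927, 0.1532, 0.4487).
x̄_st = Σ Wₕ·x̄ₕ = 0.2054·5.63 + 0.1927·3.63 + 0.1532·8.87 + 0.4487·8.34 ≈ 6.9569...
→ 6.96.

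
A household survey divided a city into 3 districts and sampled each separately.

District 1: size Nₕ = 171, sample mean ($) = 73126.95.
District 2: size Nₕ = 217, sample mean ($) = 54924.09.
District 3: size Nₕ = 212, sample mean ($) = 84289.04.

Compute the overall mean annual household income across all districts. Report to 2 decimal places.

N = 600; weights Wₕ = Nₕ/N = (0.2850, 0.3617, 0.3533).
x̄_st = Σ Wₕ·x̄ₕ = 0.2850·73126.95 + 0.3617·54924.09 + 0.3533·84289.04 ≈ 70487.5208...
→ 70487.52.

70487.52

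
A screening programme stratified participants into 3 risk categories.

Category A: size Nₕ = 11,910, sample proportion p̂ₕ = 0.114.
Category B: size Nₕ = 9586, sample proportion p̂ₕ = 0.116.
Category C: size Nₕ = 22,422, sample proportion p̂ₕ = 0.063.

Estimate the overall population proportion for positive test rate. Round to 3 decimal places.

N = 11910 + 9586 + 22422 = 43918.
Overall proportion = Σ (Nₕ/N)·p̂ₕ.
Σ Nₕp̂ₕ = 1357.74 + 1111.976 + 1412.586 = 3882.302.
3882.302 / 43918 = 0.08840... → 0.088.

0.088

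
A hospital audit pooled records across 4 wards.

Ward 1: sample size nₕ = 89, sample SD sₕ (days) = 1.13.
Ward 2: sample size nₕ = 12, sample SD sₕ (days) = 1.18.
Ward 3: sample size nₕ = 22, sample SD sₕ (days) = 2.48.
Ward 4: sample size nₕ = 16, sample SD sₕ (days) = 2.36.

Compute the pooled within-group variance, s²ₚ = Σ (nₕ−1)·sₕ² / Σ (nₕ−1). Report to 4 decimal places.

2.5214

1: (89−1)·1.13² = 88·1.2769 = 112.3672
2: (12−1)·1.18² = 11·1.3924 = 15.3164
3: (22−1)·2.48² = 21·6.1504 = 129.1584
4: (16−1)·2.36² = 15·5.5696 = 83.544
Numerator = 340.386; denominator = Σ(nₕ−1) = 135.
s²ₚ = 340.386/135 = 2.521378... → 2.5214.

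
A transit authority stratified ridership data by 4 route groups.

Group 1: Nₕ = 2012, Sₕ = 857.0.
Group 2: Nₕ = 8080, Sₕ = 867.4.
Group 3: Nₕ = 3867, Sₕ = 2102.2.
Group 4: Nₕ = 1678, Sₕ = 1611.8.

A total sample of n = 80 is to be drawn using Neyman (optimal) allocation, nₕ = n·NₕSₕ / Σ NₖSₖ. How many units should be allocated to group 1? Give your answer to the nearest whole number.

Σ NₕSₕ = 2012·857.0 + 8080·867.4 + 3867·2102.2 + 1678·1611.8 = 19566683.8.
Share for 1: 1724284/19566683.8 = 0.08812.
n_1 = 80 × 0.08812 = 7.050... → 7.

7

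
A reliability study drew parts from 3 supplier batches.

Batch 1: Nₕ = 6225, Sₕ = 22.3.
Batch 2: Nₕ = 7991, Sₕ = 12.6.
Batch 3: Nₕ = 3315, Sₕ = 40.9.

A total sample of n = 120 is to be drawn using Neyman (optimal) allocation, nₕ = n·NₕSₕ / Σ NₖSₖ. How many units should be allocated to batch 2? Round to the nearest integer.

32

Σ NₕSₕ = 6225·22.3 + 7991·12.6 + 3315·40.9 = 375087.6.
Share for 2: 100686.6/375087.6 = 0.26843.
n_2 = 120 × 0.26843 = 32.212... → 32.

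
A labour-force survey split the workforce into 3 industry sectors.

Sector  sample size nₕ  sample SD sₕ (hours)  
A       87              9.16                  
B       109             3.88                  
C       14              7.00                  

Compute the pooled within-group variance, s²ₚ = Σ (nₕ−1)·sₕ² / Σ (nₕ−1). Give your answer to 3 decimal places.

Degrees of freedom: 86 + 108 + 13 = 207.
Σ(nₕ−1)sₕ² = 86·83.9056 + 108·15.0544 + 13·49 = 9478.7568.
s²ₚ = 9478.7568 / 207 = 45.79110... → 45.791.

45.791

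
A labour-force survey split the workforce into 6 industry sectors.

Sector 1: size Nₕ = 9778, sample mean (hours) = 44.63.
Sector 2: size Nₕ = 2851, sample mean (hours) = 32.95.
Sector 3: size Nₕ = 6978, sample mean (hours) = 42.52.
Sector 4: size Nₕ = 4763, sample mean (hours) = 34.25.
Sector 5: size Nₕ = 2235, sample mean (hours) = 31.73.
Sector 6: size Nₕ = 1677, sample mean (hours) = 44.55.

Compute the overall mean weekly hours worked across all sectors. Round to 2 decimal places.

40.16

x̄_st = (Σ Nₕx̄ₕ) / (Σ Nₕ) = (9778·44.63 + 2851·32.95 + 6978·42.52 + 4763·34.25 + 2235·31.73 + 1677·44.55) / 28282
= 1135796.8 / 28282 = 40.1597... → 40.16.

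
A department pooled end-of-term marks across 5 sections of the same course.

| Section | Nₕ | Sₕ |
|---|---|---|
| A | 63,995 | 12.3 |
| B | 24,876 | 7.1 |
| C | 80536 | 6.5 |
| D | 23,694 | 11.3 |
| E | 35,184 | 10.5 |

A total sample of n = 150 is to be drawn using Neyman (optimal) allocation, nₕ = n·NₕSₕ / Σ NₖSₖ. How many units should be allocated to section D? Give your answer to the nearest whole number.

19

A: NₕSₕ = 63995·12.3 = 787138.5
B: NₕSₕ = 24876·7.1 = 176619.6
C: NₕSₕ = 80536·6.5 = 523484
D: NₕSₕ = 23694·11.3 = 267742.2
E: NₕSₕ = 35184·10.5 = 369432
Σ NₕSₕ = 2124416.3.
n_D = 150·267742.2/2124416.3 = 18.905... → 19.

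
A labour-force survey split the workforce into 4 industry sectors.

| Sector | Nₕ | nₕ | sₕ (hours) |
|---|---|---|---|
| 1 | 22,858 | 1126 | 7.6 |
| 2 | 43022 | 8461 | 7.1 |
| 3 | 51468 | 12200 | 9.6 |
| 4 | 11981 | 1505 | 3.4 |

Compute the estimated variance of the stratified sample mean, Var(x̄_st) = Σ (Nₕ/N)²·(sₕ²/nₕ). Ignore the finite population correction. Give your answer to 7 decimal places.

0.0035240

N = 129329. Term for each stratum: Wₕ²sₕ²/nₕ.
Var(x̄_st) = 0.0016024091 + 0.0006593019 + 0.0011963696 + 0.0000659198 = 0.0035240005 → 0.0035240.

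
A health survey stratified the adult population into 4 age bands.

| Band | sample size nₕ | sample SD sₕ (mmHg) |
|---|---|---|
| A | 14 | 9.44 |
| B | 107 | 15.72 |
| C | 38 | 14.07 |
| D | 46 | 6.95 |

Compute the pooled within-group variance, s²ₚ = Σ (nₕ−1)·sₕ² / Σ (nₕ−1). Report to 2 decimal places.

183.34

Degrees of freedom: 13 + 106 + 37 + 45 = 201.
Σ(nₕ−1)sₕ² = 13·89.1136 + 106·247.1184 + 37·197.9649 + 45·48.3025 = 36851.341.
s²ₚ = 36851.341 / 201 = 183.3400... → 183.34.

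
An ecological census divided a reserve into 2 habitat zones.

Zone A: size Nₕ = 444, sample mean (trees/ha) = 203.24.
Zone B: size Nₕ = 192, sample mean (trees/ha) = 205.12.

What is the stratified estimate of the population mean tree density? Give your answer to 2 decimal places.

x̄_st = (Σ Nₕx̄ₕ) / (Σ Nₕ) = (444·203.24 + 192·205.12) / 636
= 129621.6 / 636 = 203.8075... → 203.81.

203.81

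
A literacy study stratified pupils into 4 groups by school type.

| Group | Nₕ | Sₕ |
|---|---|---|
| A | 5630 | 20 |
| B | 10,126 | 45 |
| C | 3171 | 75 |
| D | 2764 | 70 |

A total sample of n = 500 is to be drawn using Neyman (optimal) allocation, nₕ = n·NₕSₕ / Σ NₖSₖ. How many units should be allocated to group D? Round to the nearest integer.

97

A: NₕSₕ = 5630·20 = 112600
B: NₕSₕ = 10126·45 = 455670
C: NₕSₕ = 3171·75 = 237825
D: NₕSₕ = 2764·70 = 193480
Σ NₕSₕ = 999575.
n_D = 500·193480/999575 = 96.781... → 97.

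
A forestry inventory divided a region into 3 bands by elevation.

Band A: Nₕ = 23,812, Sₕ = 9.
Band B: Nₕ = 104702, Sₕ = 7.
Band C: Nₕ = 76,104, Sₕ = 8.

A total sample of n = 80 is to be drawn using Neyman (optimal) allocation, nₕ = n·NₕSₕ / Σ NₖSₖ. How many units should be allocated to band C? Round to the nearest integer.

31

Σ NₕSₕ = 23812·9 + 104702·7 + 76104·8 = 1556054.
Share for C: 608832/1556054 = 0.39127.
n_C = 80 × 0.39127 = 31.301... → 31.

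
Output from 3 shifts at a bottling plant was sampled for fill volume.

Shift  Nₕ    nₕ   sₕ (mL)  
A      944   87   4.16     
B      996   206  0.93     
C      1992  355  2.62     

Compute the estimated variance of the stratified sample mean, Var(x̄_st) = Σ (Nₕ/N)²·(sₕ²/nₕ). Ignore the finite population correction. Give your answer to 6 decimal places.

N = 3932; Wₕ = Nₕ/N.
shift A: (944/3932)²·4.16²/87 = 0.011465272
shift B: (996/3932)²·0.93²/206 = 0.000269395
shift C: (1992/3932)²·2.62²/355 = 0.004962790
Sum = 0.016697458 → 0.016697.

0.016697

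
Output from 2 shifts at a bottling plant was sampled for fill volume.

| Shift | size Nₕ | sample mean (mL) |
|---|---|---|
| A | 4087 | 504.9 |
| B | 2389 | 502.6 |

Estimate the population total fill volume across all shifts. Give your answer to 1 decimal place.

A: 4087·504.9 = 2063526.3
B: 2389·502.6 = 1200711.4
τ̂ = Σ Nₕx̄ₕ = 3264237.7.

3264237.7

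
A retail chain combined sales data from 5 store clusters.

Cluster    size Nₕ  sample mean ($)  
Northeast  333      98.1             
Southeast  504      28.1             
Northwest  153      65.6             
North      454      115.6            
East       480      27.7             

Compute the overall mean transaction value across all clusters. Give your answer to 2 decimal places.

N = 333 + 504 + 153 + 454 + 480 = 1924.
The stratified mean weights each stratum mean by its population share Nₕ/N.
Σ Nₕx̄ₕ = 333·98.1 + 504·28.1 + 153·65.6 + 454·115.6 + 480·27.7 = 32667.3 + 14162.4 + 10036.8 + 52482.4 + 13296 = 122644.9.
Divide by N: 122644.9 / 1924 = 63.7448... → 63.74.

63.74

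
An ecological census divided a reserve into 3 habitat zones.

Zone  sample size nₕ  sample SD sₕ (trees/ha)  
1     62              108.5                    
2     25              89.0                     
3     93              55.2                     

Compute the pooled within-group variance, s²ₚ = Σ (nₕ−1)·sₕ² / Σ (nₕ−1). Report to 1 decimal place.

6714.9

1: (62−1)·108.5² = 61·11772.25 = 718107.25
2: (25−1)·89.0² = 24·7921 = 190104
3: (93−1)·55.2² = 92·3047.04 = 280327.68
Numerator = 1188538.93; denominator = Σ(nₕ−1) = 177.
s²ₚ = 1188538.93/177 = 6714.909... → 6714.9.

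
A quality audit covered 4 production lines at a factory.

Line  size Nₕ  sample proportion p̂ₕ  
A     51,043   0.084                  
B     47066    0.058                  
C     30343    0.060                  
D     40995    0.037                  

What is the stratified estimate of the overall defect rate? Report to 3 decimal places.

N = 51043 + 47066 + 30343 + 40995 = 169447.
Overall proportion = Σ (Nₕ/N)·p̂ₕ.
Σ Nₕp̂ₕ = 4287.612 + 2729.828 + 1820.58 + 1516.815 = 10354.835.
10354.835 / 169447 = 0.06111... → 0.061.

0.061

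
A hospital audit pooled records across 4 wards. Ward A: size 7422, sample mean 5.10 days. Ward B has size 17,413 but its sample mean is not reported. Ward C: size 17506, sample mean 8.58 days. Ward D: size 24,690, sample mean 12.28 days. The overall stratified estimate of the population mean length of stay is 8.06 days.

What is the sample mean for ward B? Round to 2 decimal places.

2.82

Σ Nₕx̄ₕ = N·μ, so 17413·x̄_B = 67031·8.06 − (7422·5.10 + 17506·8.58 + 24690·12.28).
= 540269.86 − 491246.88 = 49022.98.
x̄_B = 49022.98 / 17413 = 2.8153... → 2.82.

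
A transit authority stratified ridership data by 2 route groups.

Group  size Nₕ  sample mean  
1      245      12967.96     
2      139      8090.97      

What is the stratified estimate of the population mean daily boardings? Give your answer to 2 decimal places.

x̄_st = (Σ Nₕx̄ₕ) / (Σ Nₕ) = (245·12967.96 + 139·8090.97) / 384
= 4301795.03 / 384 = 11202.5912... → 11202.59.

11202.59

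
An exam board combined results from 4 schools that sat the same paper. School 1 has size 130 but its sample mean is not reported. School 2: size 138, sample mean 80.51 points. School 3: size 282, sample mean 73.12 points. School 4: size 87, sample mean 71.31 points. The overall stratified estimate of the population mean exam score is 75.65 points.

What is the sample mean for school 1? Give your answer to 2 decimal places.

Σ Nₕx̄ₕ = N·μ, so 130·x̄_1 = 637·75.65 − (138·80.51 + 282·73.12 + 87·71.31).
= 48189.05 − 37934.19 = 10254.86.
x̄_1 = 10254.86 / 130 = 78.8835... → 78.88.

78.88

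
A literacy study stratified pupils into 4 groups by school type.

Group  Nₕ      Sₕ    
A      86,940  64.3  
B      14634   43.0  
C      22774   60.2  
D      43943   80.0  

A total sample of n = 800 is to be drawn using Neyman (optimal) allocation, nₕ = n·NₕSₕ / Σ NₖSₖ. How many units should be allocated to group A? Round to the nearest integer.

403

Σ NₕSₕ = 86940·64.3 + 14634·43.0 + 22774·60.2 + 43943·80.0 = 11105938.8.
Share for A: 5590242/11105938.8 = 0.50336.
n_A = 800 × 0.50336 = 402.685... → 403.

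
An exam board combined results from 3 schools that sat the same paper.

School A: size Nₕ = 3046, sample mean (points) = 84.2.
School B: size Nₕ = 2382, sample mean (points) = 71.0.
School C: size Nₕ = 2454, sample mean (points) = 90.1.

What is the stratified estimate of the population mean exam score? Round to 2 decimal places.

82.05

N = 3046 + 2382 + 2454 = 7882.
Overall mean = Σ (Nₕ/N)·x̄ₕ — weight by population share, not a simple average.
Σ Nₕx̄ₕ = 3046·84.2 + 2382·71.0 + 2454·90.1 = 256473.2 + 169122 + 221105.4 = 646700.6.
Divide by N: 646700.6 / 7882 = 82.0478... → 82.05.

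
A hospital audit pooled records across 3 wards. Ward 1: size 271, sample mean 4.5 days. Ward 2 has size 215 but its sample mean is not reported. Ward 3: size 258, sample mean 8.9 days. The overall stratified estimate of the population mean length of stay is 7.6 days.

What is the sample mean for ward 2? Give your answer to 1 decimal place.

9.9

Σ Nₕx̄ₕ = N·μ, so 215·x̄_2 = 744·7.6 − (271·4.5 + 258·8.9).
= 5654.4 − 3515.7 = 2138.7.
x̄_2 = 2138.7 / 215 = 9.947... → 9.9.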